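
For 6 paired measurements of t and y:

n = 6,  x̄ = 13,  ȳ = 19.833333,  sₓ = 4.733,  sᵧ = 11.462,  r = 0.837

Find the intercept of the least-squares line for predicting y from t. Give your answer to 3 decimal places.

-6.517

b = r · sᵧ/sₓ = 0.837 · 11.462/4.733 = 2.026980
a = ȳ − b·x̄ = 19.833333 − 2.026980·13 = -6.517401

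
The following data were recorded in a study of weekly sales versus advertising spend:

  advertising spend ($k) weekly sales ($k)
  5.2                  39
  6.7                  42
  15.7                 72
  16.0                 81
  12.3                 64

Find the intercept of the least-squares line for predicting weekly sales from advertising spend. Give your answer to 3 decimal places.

18.967

n = 5, Σx = 55.9, Σy = 298, Σxy = 3697.8, Σx² = 725.71
Sxx = Σx² − (Σx)²/n = 725.71 − 624.962 = 100.748
Sxy = Σxy − (Σx)(Σy)/n = 3697.8 − 3331.64 = 366.16
b = Sxy/Sxx = 366.16/100.748 = 3.634415
a = ȳ − b·x̄ = 59.6 − 3.634415·11.18 = 18.967245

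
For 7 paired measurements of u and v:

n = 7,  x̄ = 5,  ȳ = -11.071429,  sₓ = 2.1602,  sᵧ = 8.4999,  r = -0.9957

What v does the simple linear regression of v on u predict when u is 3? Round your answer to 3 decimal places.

b = r · sᵧ/sₓ = -0.9957 · 8.4999/2.1602 = -3.917855
a = ȳ − b·x̄ = -11.071429 − (-3.917855)·5 = 8.517846
ŷ(3) = a + b·3 = 8.517846 + (-3.917855)·3 = -3.235719

-3.236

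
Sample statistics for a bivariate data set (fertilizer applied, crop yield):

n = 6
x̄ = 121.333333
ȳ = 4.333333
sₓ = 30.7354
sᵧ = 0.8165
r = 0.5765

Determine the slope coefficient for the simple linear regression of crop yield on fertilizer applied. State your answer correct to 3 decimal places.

b = r · sᵧ/sₓ = 0.5765 · 0.8165/30.7354 = 0.015315

0.015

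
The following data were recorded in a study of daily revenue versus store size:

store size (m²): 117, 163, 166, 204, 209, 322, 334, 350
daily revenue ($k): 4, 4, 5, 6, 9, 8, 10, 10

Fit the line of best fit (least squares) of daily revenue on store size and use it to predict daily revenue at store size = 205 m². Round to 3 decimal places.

6.290

n = 8, Σx = 1865, Σy = 56, Σxy = 14471, Σx² = 490851
Sxx = Σx² − (Σx)²/n = 490851 − 434778.125 = 56072.875
Sxy = Σxy − (Σx)(Σy)/n = 14471 − 13055 = 1416
b = Sxy/Sxx = 1416/56072.875 = 0.025253
a = ȳ − b·x̄ = 7 − 0.025253·233.125 = 1.112929
ŷ(205) = a + b·205 = 1.112929 + 0.025253·205 = 6.289764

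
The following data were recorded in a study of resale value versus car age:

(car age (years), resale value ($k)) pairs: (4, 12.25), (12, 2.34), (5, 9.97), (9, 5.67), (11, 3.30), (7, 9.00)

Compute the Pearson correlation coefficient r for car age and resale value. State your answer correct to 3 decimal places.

n = 6, Σx = 48, Σy = 42.53, Σxy = 277.26, Σx² = 436, Σy² = 378.9779
Sxx = Σx² − (Σx)²/n = 436 − 384 = 52
Sxy = Σxy − (Σx)(Σy)/n = 277.26 − 340.24 = -62.98
Syy = Σy² − (Σy)²/n = 378.9779 − 301.466817 = 77.511083
r = Sxy/√(Sxx·Syy) = -62.98/√(4030.576333) = -62.98/63.486820 = -0.992017

-0.992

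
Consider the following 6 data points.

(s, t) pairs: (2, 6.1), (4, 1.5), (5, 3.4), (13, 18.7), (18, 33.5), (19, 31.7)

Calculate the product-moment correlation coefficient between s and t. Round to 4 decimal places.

0.9695

n = 6, Σx = 61, Σy = 94.9, Σxy = 1483.6, Σx² = 899, Σy² = 2527.85
Sxx = Σx² − (Σx)²/n = 899 − 620.166667 = 278.833333
Sxy = Σxy − (Σx)(Σy)/n = 1483.6 − 964.816667 = 518.783333
Syy = Σy² − (Σy)²/n = 2527.85 − 1501.001667 = 1026.848333
r = Sxy/√(Sxx·Syy) = 518.783333/√(286319.543611) = 518.783333/535.088351 = 0.969528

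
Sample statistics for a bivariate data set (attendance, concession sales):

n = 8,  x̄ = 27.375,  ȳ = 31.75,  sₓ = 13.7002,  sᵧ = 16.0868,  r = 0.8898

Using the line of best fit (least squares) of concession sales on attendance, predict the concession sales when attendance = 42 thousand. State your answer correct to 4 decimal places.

47.0303

b = r · sᵧ/sₓ = 0.8898 · 16.0868/13.7002 = 1.044805
a = ȳ − b·x̄ = 31.75 − 1.044805·27.375 = 3.148469
ŷ(42) = a + b·42 = 3.148469 + 1.044805·42 = 47.030270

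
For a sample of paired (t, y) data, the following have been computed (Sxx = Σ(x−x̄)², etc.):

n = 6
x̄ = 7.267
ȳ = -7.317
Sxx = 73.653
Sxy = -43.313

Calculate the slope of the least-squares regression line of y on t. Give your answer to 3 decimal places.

-0.588

b = Sxy/Sxx = -43.313/73.653 = -0.588068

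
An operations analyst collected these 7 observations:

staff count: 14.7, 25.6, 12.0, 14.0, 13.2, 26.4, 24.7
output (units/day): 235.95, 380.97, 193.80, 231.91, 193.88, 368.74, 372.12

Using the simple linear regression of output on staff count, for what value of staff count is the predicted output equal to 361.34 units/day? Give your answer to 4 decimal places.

n = 7, Σx = 130.6, Σy = 1977.37, Σxy = 40278.953, Σx² = 2692.74
Sxx = Σx² − (Σx)²/n = 2692.74 − 2436.622857 = 256.117143
Sxy = Σxy − (Σx)(Σy)/n = 40278.953 − 36892.074571 = 3386.878429
b = Sxy/Sxx = 3386.878429/256.117143 = 13.223943
a = ȳ − b·x̄ = 282.481429 − 13.223943·18.657143 = 35.760440
Set a + b·x = 361.34: x = (361.34 − 35.760440) / 13.223943 = 24.620461

24.6205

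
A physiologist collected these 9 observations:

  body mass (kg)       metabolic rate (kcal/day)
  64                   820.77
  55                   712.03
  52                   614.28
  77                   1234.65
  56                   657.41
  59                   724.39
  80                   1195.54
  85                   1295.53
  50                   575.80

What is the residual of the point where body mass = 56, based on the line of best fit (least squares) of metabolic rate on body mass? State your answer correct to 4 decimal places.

n = 9, Σx = 578, Σy = 7830.4, Σxy = 532808.76, Σx² = 38496
Sxx = Σx² − (Σx)²/n = 38496 − 37120.444444 = 1375.555556
Sxy = Σxy − (Σx)(Σy)/n = 532808.76 − 502885.688889 = 29923.071111
b = Sxy/Sxx = 29923.071111/1375.555556 = 21.753444
a = ȳ − b·x̄ = 870.044444 − 21.753444·64.222222 = -527.010087
ŷ(56) = -527.010087 + 21.753444·56 = 691.182792
residual = y − ŷ = 657.41 − 691.182792 = -33.772792

-33.7728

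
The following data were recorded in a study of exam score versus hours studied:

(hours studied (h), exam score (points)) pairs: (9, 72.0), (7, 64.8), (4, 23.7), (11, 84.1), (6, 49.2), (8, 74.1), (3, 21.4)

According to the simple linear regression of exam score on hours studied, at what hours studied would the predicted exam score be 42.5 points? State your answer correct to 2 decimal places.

n = 7, Σx = 48, Σy = 389.3, Σxy = 3073.7, Σx² = 376
Sxx = Σx² − (Σx)²/n = 376 − 329.142857 = 46.857143
Sxy = Σxy − (Σx)(Σy)/n = 3073.7 − 2669.485714 = 404.214286
b = Sxy/Sxx = 404.214286/46.857143 = 8.626524
a = ȳ − b·x̄ = 55.614286 − 8.626524·6.857143 = -3.539024
Set a + b·x = 42.5: x = (42.5 − (-3.539024)) / 8.626524 = 5.336915

5.34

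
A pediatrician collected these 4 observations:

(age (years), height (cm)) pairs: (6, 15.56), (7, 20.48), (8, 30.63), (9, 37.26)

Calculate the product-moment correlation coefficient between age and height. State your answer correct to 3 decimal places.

0.992

n = 4, Σx = 30, Σy = 103.93, Σxy = 817.1, Σx² = 230, Σy² = 2988.0485
Sxx = Σx² − (Σx)²/n = 230 − 225 = 5
Sxy = Σxy − (Σx)(Σy)/n = 817.1 − 779.475 = 37.625
Syy = Σy² − (Σy)²/n = 2988.0485 − 2700.361225 = 287.687275
r = Sxy/√(Sxx·Syy) = 37.625/√(1438.436375) = 37.625/37.926724 = 0.992045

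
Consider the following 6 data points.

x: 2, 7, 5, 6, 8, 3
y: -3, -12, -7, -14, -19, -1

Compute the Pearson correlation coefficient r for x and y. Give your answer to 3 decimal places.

n = 6, Σx = 31, Σy = -56, Σxy = -364, Σx² = 187, Σy² = 760
Sxx = Σx² − (Σx)²/n = 187 − 160.166667 = 26.833333
Sxy = Σxy − (Σx)(Σy)/n = -364 − (-289.333333) = -74.666667
Syy = Σy² − (Σy)²/n = 760 − 522.666667 = 237.333333
r = Sxy/√(Sxx·Syy) = -74.666667/√(6368.444444) = -74.666667/79.802534 = -0.935643

-0.936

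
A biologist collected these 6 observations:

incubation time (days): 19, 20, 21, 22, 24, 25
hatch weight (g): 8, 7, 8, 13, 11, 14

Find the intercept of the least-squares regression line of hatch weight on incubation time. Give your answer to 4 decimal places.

n = 6, Σx = 131, Σy = 61, Σxy = 1360, Σx² = 2887
Sxx = Σx² − (Σx)²/n = 2887 − 2860.166667 = 26.833333
Sxy = Σxy − (Σx)(Σy)/n = 1360 − 1331.833333 = 28.166667
b = Sxy/Sxx = 28.166667/26.833333 = 1.049689
a = ȳ − b·x̄ = 10.166667 − 1.049689·21.833333 = -12.751553

-12.7516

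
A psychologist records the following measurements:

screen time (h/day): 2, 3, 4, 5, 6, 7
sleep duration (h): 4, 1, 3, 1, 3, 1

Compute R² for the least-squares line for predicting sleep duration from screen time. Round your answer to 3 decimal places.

0.196

n = 6, Σx = 27, Σy = 13, Σxy = 53, Σx² = 139, Σy² = 37
Sxx = Σx² − (Σx)²/n = 139 − 121.5 = 17.5
Sxy = Σxy − (Σx)(Σy)/n = 53 − 58.5 = -5.5
Syy = Σy² − (Σy)²/n = 37 − 28.166667 = 8.833333
R² = Sxy²/(Sxx·Syy) = (-5.5)²/(17.5·8.833333) = 0.195687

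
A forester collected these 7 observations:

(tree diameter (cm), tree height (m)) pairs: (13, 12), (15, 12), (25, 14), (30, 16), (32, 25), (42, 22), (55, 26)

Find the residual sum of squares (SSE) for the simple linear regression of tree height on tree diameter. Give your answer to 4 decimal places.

49.7420

n = 7, Σx = 212, Σy = 127, Σxy = 4320, Σx² = 7732, Σy² = 2525
Sxx = Σx² − (Σx)²/n = 7732 − 6420.571429 = 1311.428571
Sxy = Σxy − (Σx)(Σy)/n = 4320 − 3846.285714 = 473.714286
Syy = Σy² − (Σy)²/n = 2525 − 2304.142857 = 220.857143
b = Sxy/Sxx = 473.714286/1311.428571 = 0.361220
SSE = Syy − b·Sxy = 220.857143 − 0.361220·473.714286 = 49.742048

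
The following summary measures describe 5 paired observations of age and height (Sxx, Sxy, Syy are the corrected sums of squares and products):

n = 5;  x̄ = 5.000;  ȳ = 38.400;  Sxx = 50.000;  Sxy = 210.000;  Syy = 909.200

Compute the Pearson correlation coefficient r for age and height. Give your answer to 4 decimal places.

0.9849

r = Sxy/√(Sxx·Syy) = 210/√(45460) = 210/213.213508 = 0.984928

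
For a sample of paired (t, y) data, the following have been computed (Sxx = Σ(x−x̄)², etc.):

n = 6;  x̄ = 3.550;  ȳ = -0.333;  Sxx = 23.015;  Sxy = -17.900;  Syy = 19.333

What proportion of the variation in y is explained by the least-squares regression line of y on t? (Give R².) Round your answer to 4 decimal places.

R² = Sxy²/(Sxx·Syy) = (-17.9)²/(23.015·19.333) = 0.720105

0.7201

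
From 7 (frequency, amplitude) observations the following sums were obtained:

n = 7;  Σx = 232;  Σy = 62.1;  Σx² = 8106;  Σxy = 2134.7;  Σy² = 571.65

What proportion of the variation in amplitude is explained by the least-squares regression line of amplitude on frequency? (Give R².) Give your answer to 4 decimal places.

0.6776

Sxx = Σx² − (Σx)²/n = 8106 − 7689.142857 = 416.857143
Sxy = Σxy − (Σx)(Σy)/n = 2134.7 − 2058.171429 = 76.528571
Syy = Σy² − (Σy)²/n = 571.65 − 550.915714 = 20.734286
R² = Sxy²/(Sxx·Syy) = (76.528571)²/(416.857143·20.734286) = 0.677596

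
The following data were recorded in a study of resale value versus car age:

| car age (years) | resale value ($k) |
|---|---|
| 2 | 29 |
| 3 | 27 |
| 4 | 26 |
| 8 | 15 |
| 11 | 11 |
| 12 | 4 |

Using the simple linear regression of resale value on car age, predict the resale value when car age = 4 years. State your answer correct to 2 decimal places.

24.93

n = 6, Σx = 40, Σy = 112, Σxy = 532, Σx² = 358
Sxx = Σx² − (Σx)²/n = 358 − 266.666667 = 91.333333
Sxy = Σxy − (Σx)(Σy)/n = 532 − 746.666667 = -214.666667
b = Sxy/Sxx = -214.666667/91.333333 = -2.350365
a = ȳ − b·x̄ = 18.666667 − (-2.350365)·6.666667 = 34.335766
ŷ(4) = a + b·4 = 34.335766 + (-2.350365)·4 = 24.934307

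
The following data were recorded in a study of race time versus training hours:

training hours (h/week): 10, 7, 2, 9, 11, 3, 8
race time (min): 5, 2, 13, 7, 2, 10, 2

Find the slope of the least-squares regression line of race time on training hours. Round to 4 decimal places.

n = 7, Σx = 50, Σy = 41, Σxy = 221, Σx² = 428
Sxx = Σx² − (Σx)²/n = 428 − 357.142857 = 70.857143
Sxy = Σxy − (Σx)(Σy)/n = 221 − 292.857143 = -71.857143
b = Sxy/Sxx = -71.857143/70.857143 = -1.014113

-1.0141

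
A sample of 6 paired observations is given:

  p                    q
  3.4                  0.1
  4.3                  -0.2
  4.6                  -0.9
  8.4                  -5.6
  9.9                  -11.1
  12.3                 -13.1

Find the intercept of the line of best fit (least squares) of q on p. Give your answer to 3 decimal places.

6.258

n = 6, Σx = 42.9, Σy = -30.8, Σxy = -322.72, Σx² = 371.07
Sxx = Σx² − (Σx)²/n = 371.07 − 306.735 = 64.335
Sxy = Σxy − (Σx)(Σy)/n = -322.72 − (-220.22) = -102.5
b = Sxy/Sxx = -102.5/64.335 = -1.593223
a = ȳ − b·x̄ = -5.133333 − (-1.593223)·7.15 = 6.258211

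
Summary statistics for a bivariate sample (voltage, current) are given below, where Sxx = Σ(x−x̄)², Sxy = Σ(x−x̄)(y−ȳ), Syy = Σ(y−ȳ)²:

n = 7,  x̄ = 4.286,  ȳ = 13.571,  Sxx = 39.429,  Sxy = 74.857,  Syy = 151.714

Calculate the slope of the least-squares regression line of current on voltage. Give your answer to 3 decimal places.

b = Sxy/Sxx = 74.857/39.429 = 1.898526

1.899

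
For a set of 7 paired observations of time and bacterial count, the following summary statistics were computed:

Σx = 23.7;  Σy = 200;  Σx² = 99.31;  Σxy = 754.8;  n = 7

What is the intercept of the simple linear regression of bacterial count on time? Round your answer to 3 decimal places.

Sxx = Σx² − (Σx)²/n = 99.31 − 80.241429 = 19.068571
Sxy = Σxy − (Σx)(Σy)/n = 754.8 − 677.142857 = 77.657143
b = Sxy/Sxx = 77.657143/19.068571 = 4.072520
a = ȳ − b·x̄ = 28.571429 − 4.072520·3.385714 = 14.783039

14.783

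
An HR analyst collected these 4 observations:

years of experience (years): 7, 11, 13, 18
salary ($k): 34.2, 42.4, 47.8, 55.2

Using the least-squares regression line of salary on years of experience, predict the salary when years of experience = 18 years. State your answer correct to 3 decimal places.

55.960

n = 4, Σx = 49, Σy = 179.6, Σxy = 2320.8, Σx² = 663
Sxx = Σx² − (Σx)²/n = 663 − 600.25 = 62.75
Sxy = Σxy − (Σx)(Σy)/n = 2320.8 − 2200.1 = 120.7
b = Sxy/Sxx = 120.7/62.75 = 1.923506
a = ȳ − b·x̄ = 44.9 − 1.923506·12.25 = 21.337052
ŷ(18) = a + b·18 = 21.337052 + 1.923506·18 = 55.960159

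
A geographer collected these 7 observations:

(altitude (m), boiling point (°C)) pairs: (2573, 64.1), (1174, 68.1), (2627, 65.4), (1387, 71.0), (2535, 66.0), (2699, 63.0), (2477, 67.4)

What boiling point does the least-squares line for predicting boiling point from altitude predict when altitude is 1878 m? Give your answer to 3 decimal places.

67.547

n = 7, Σx = 15472, Σy = 465, Σxy = 1019458.3, Σx² = 36669858
Sxx = Σx² − (Σx)²/n = 36669858 − 34197540.571429 = 2472317.428571
Sxy = Σxy − (Σx)(Σy)/n = 1019458.3 − 1027782.857143 = -8324.557143
b = Sxy/Sxx = -8324.557143/2472317.428571 = -0.003367
a = ȳ − b·x̄ = 66.428571 − (-0.003367)·2210.285714 = 73.870840
ŷ(1878) = a + b·1878 = 73.870840 + (-0.003367)·1878 = 67.547413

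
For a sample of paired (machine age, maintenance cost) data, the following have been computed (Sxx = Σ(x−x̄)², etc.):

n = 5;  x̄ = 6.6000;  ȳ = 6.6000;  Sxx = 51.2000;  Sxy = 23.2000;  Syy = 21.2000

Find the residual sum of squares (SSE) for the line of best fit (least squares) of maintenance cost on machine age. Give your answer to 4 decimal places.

b = Sxy/Sxx = 23.2/51.2 = 0.453125
SSE = Syy − b·Sxy = 21.2 − 0.453125·23.2 = 10.6875

10.6875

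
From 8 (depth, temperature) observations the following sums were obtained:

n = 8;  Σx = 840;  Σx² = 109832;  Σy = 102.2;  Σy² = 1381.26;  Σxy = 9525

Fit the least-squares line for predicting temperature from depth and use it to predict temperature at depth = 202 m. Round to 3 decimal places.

7.367

Sxx = Σx² − (Σx)²/n = 109832 − 88200 = 21632
Sxy = Σxy − (Σx)(Σy)/n = 9525 − 10731 = -1206
b = Sxy/Sxx = -1206/21632 = -0.055751
a = ȳ − b·x̄ = 12.775 − (-0.055751)·105 = 18.628828
ŷ(202) = a + b·202 = 18.628828 + (-0.055751)·202 = 7.367178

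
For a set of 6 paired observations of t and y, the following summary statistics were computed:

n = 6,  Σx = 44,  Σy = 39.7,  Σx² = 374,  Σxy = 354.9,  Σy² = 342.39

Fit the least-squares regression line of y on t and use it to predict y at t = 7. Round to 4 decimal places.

6.2026

Sxx = Σx² − (Σx)²/n = 374 − 322.666667 = 51.333333
Sxy = Σxy − (Σx)(Σy)/n = 354.9 − 291.133333 = 63.766667
b = Sxy/Sxx = 63.766667/51.333333 = 1.242208
a = ȳ − b·x̄ = 6.616667 − 1.242208·7.333333 = -2.492857
ŷ(7) = a + b·7 = -2.492857 + 1.242208·7 = 6.202597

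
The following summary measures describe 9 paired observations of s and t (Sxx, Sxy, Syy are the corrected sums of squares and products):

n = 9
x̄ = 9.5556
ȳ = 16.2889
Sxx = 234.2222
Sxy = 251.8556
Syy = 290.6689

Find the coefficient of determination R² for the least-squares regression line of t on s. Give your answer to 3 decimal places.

R² = Sxy²/(Sxx·Syy) = (251.8556)²/(234.2222·290.6689) = 0.931701

0.932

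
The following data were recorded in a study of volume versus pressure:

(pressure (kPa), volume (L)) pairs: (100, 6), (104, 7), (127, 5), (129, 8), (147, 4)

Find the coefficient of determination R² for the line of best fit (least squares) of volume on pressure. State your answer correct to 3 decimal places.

n = 5, Σx = 607, Σy = 30, Σxy = 3583, Σx² = 75195, Σy² = 190
Sxx = Σx² − (Σx)²/n = 75195 − 73689.8 = 1505.2
Sxy = Σxy − (Σx)(Σy)/n = 3583 − 3642 = -59
Syy = Σy² − (Σy)²/n = 190 − 180 = 10
R² = Sxy²/(Sxx·Syy) = (-59)²/(1505.2·10) = 0.231265

0.231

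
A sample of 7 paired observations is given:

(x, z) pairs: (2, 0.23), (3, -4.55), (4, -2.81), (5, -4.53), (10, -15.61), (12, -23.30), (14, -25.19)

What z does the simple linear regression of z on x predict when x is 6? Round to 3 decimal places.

-8.365

n = 7, Σx = 50, Σy = -75.76, Σxy = -835.44, Σx² = 494
Sxx = Σx² − (Σx)²/n = 494 − 357.142857 = 136.857143
Sxy = Σxy − (Σx)(Σy)/n = -835.44 − (-541.142857) = -294.297143
b = Sxy/Sxx = -294.297143/136.857143 = -2.150397
a = ȳ − b·x̄ = -10.822857 − (-2.150397)·7.142857 = 4.537119
ŷ(6) = a + b·6 = 4.537119 + (-2.150397)·6 = -8.365261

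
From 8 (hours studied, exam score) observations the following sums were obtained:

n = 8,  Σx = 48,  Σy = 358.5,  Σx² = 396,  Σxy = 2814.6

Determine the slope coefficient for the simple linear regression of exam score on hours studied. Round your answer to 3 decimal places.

6.144

Sxx = Σx² − (Σx)²/n = 396 − 288 = 108
Sxy = Σxy − (Σx)(Σy)/n = 2814.6 − 2151 = 663.6
b = Sxy/Sxx = 663.6/108 = 6.144444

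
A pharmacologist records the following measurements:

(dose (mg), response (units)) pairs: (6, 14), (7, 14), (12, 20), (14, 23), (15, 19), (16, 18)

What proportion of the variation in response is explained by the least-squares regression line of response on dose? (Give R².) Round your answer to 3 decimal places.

n = 6, Σx = 70, Σy = 108, Σxy = 1317, Σx² = 906, Σy² = 2006
Sxx = Σx² − (Σx)²/n = 906 − 816.666667 = 89.333333
Sxy = Σxy − (Σx)(Σy)/n = 1317 − 1260 = 57
Syy = Σy² − (Σy)²/n = 2006 − 1944 = 62
R² = Sxy²/(Sxx·Syy) = (57)²/(89.333333·62) = 0.586603

0.587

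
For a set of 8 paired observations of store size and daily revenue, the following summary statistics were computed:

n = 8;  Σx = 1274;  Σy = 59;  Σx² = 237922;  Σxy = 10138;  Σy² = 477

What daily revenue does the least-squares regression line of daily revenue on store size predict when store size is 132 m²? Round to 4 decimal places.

6.7977

Sxx = Σx² − (Σx)²/n = 237922 − 202884.5 = 35037.5
Sxy = Σxy − (Σx)(Σy)/n = 10138 − 9395.75 = 742.25
b = Sxy/Sxx = 742.25/35037.5 = 0.021184
a = ȳ − b·x̄ = 7.375 − 0.021184·159.25 = 4.001377
ŷ(132) = a + b·132 = 4.001377 + 0.021184·132 = 6.797724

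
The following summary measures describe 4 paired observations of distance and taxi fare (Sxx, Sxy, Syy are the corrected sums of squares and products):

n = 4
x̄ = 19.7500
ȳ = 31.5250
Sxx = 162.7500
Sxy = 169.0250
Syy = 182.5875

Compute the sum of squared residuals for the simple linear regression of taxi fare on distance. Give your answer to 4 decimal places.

b = Sxy/Sxx = 169.025/162.75 = 1.038556
SSE = Syy − b·Sxy = 182.5875 − 1.038556·169.025 = 7.045561

7.0456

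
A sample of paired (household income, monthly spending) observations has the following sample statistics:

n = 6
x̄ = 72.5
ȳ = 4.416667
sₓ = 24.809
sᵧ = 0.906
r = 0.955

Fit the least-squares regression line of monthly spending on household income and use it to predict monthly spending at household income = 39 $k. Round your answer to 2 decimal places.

b = r · sᵧ/sₓ = 0.955 · 0.906/24.809 = 0.034876
a = ȳ − b·x̄ = 4.416667 − 0.034876·72.5 = 1.888182
ŷ(39) = a + b·39 = 1.888182 + 0.034876·39 = 3.248333

3.25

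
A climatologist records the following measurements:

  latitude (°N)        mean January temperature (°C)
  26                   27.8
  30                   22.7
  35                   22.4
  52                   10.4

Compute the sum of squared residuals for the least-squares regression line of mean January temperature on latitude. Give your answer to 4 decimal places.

4.9879

n = 4, Σx = 143, Σy = 83.3, Σxy = 2728.6, Σx² = 5505, Σy² = 1898.05
Sxx = Σx² − (Σx)²/n = 5505 − 5112.25 = 392.75
Sxy = Σxy − (Σx)(Σy)/n = 2728.6 − 2977.975 = -249.375
Syy = Σy² − (Σy)²/n = 1898.05 − 1734.7225 = 163.3275
b = Sxy/Sxx = -249.375/392.75 = -0.634946
SSE = Syy − b·Sxy = 163.3275 − (-0.634946)·(-249.375) = 4.987868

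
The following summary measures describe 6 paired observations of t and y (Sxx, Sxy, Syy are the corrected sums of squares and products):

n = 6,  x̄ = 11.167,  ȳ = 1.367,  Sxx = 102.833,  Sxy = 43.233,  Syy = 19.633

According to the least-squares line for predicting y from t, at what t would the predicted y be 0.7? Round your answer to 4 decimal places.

9.5805

b = Sxy/Sxx = 43.233/102.833 = 0.420420
a = ȳ − b·x̄ = 1.367 − 0.420420·11.167 = -3.327825
Set a + b·x = 0.7: x = (0.7 − (-3.327825)) / 0.420420 = 9.580489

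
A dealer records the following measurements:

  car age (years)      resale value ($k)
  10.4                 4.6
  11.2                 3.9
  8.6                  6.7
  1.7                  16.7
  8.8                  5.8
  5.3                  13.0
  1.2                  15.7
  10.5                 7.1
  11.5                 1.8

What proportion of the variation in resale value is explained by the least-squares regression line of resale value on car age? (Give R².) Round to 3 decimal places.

n = 9, Σx = 69.2, Σy = 75.3, Σxy = 411.56, Σx² = 659.92, Σy² = 862.93
Sxx = Σx² − (Σx)²/n = 659.92 − 532.071111 = 127.848889
Sxy = Σxy − (Σx)(Σy)/n = 411.56 − 578.973333 = -167.413333
Syy = Σy² − (Σy)²/n = 862.93 − 630.01 = 232.92
R² = Sxy²/(Sxx·Syy) = (-167.413333)²/(127.848889·232.92) = 0.941188

0.941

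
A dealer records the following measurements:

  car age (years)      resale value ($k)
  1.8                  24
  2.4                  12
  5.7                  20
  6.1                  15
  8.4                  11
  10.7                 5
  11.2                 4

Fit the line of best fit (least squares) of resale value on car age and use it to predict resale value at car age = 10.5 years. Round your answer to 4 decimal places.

6.7368

n = 7, Σx = 46.3, Σy = 91, Σxy = 468.2, Σx² = 389.19
Sxx = Σx² − (Σx)²/n = 389.19 − 306.241429 = 82.948571
Sxy = Σxy − (Σx)(Σy)/n = 468.2 − 601.9 = -133.7
b = Sxy/Sxx = -133.7/82.948571 = -1.611842
a = ȳ − b·x̄ = 13 − (-1.611842)·6.614286 = 23.661184
ŷ(10.5) = a + b·10.5 = 23.661184 + (-1.611842)·10.5 = 6.736842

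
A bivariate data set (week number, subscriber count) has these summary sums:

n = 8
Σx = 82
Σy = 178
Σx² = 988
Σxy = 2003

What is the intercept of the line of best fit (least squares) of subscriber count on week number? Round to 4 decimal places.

Sxx = Σx² − (Σx)²/n = 988 − 840.5 = 147.5
Sxy = Σxy − (Σx)(Σy)/n = 2003 − 1824.5 = 178.5
b = Sxy/Sxx = 178.5/147.5 = 1.210169
a = ȳ − b·x̄ = 22.25 − 1.210169·10.25 = 9.845763

9.8458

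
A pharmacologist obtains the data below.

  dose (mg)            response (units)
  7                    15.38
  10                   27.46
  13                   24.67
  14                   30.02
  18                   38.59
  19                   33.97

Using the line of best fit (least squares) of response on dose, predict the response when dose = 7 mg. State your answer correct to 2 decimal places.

n = 6, Σx = 81, Σy = 170.09, Σxy = 2463.3, Σx² = 1199
Sxx = Σx² − (Σx)²/n = 1199 − 1093.5 = 105.5
Sxy = Σxy − (Σx)(Σy)/n = 2463.3 − 2296.215 = 167.085
b = Sxy/Sxx = 167.085/105.5 = 1.583744
a = ȳ − b·x̄ = 28.348333 − 1.583744·13.5 = 6.967788
ŷ(7) = a + b·7 = 6.967788 + 1.583744·7 = 18.053997

18.05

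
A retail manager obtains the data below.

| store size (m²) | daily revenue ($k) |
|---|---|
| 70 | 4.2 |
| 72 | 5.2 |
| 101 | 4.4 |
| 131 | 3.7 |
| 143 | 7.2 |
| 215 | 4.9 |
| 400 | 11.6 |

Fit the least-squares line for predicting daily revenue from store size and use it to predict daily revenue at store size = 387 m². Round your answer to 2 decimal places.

n = 7, Σx = 1132, Σy = 41.2, Σxy = 8320.6, Σx² = 264120
Sxx = Σx² − (Σx)²/n = 264120 − 183060.571429 = 81059.428571
Sxy = Σxy − (Σx)(Σy)/n = 8320.6 − 6662.628571 = 1657.971429
b = Sxy/Sxx = 1657.971429/81059.428571 = 0.020454
a = ȳ − b·x̄ = 5.885714 − 0.020454·161.714286 = 2.578046
ŷ(387) = a + b·387 = 2.578046 + 0.020454·387 = 10.493658

10.49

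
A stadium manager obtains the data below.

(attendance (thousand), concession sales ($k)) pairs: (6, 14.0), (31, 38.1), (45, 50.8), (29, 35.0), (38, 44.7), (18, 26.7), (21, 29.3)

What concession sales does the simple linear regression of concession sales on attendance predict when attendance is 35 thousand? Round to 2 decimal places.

41.67

n = 7, Σx = 188, Σy = 238.6, Σxy = 7360.6, Σx² = 6072
Sxx = Σx² − (Σx)²/n = 6072 − 5049.142857 = 1022.857143
Sxy = Σxy − (Σx)(Σy)/n = 7360.6 − 6408.114286 = 952.485714
b = Sxy/Sxx = 952.485714/1022.857143 = 0.931201
a = ȳ − b·x̄ = 34.085714 − 0.931201·26.857143 = 9.076313
ŷ(35) = a + b·35 = 9.076313 + 0.931201·35 = 41.668352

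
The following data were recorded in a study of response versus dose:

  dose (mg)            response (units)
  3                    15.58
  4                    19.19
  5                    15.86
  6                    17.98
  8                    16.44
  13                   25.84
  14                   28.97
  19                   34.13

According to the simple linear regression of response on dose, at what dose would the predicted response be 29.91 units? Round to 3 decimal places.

15.989

n = 8, Σx = 72, Σy = 173.99, Σxy = 1832.17, Σx² = 876
Sxx = Σx² − (Σx)²/n = 876 − 648 = 228
Sxy = Σxy − (Σx)(Σy)/n = 1832.17 − 1565.91 = 266.26
b = Sxy/Sxx = 266.26/228 = 1.167807
a = ȳ − b·x̄ = 21.74875 − 1.167807·9 = 11.238487
Set a + b·x = 29.91: x = (29.91 − 11.238487) / 1.167807 = 15.988526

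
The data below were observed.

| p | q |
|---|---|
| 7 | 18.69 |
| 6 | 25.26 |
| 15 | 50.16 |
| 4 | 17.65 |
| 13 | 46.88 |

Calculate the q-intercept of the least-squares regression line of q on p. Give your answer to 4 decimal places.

3.0210

n = 5, Σx = 45, Σy = 158.64, Σxy = 1714.83, Σx² = 495
Sxx = Σx² − (Σx)²/n = 495 − 405 = 90
Sxy = Σxy − (Σx)(Σy)/n = 1714.83 − 1427.76 = 287.07
b = Sxy/Sxx = 287.07/90 = 3.189667
a = ȳ − b·x̄ = 31.728 − 3.189667·9 = 3.021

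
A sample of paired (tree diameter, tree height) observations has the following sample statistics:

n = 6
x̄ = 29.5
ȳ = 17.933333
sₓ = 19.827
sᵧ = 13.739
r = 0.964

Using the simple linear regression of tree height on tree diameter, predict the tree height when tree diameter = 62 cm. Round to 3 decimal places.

39.643

b = r · sᵧ/sₓ = 0.964 · 13.739/19.827 = 0.667998
a = ȳ − b·x̄ = 17.933333 − 0.667998·29.5 = -1.772607
ŷ(62) = a + b·62 = -1.772607 + 0.667998·62 = 39.643267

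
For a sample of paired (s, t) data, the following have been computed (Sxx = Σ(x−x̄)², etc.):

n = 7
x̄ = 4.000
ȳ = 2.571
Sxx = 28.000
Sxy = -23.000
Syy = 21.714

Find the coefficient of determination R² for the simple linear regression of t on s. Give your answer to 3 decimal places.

R² = Sxy²/(Sxx·Syy) = (-23)²/(28·21.714) = 0.870077

0.870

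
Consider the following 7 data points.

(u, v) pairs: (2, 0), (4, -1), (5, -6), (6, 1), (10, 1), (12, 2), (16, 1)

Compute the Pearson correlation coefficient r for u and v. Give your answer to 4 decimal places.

n = 7, Σx = 55, Σy = -2, Σxy = 22, Σx² = 581, Σy² = 44
Sxx = Σx² − (Σx)²/n = 581 − 432.142857 = 148.857143
Sxy = Σxy − (Σx)(Σy)/n = 22 − (-15.714286) = 37.714286
Syy = Σy² − (Σy)²/n = 44 − 0.571429 = 43.428571
r = Sxy/√(Sxx·Syy) = 37.714286/√(6464.653061) = 37.714286/80.403066 = 0.469065

0.4691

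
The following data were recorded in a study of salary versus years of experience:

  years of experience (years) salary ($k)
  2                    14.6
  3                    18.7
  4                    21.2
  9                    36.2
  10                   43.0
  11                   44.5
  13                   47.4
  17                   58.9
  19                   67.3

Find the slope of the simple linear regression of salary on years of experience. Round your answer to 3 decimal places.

3.011

n = 9, Σx = 88, Σy = 351.8, Σxy = 4311.6, Σx² = 1150
Sxx = Σx² − (Σx)²/n = 1150 − 860.444444 = 289.555556
Sxy = Σxy − (Σx)(Σy)/n = 4311.6 − 3439.822222 = 871.777778
b = Sxy/Sxx = 871.777778/289.555556 = 3.010744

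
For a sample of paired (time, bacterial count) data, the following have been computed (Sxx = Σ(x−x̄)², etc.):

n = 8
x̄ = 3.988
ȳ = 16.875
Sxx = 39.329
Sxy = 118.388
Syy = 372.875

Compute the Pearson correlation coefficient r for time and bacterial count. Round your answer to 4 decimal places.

r = Sxy/√(Sxx·Syy) = 118.388/√(14664.800875) = 118.388/121.098311 = 0.977619

0.9776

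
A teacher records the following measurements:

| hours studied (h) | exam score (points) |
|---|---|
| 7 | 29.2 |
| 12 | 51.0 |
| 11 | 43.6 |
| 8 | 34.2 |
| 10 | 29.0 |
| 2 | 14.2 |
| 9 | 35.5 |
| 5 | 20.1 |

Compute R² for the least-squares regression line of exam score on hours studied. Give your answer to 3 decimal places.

0.857

n = 8, Σx = 64, Σy = 256.8, Σxy = 2308, Σx² = 588, Σy² = 9231.14
Sxx = Σx² − (Σx)²/n = 588 − 512 = 76
Sxy = Σxy − (Σx)(Σy)/n = 2308 − 2054.4 = 253.6
Syy = Σy² − (Σy)²/n = 9231.14 − 8243.28 = 987.86
R² = Sxy²/(Sxx·Syy) = (253.6)²/(76·987.86) = 0.856623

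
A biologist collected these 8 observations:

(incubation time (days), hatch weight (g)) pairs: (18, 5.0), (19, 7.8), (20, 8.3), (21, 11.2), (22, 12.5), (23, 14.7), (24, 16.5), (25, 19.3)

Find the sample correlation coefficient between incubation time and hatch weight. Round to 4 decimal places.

0.9947

n = 8, Σx = 172, Σy = 95.3, Σxy = 2131, Σx² = 3740, Σy² = 1297.25
Sxx = Σx² − (Σx)²/n = 3740 − 3698 = 42
Sxy = Σxy − (Σx)(Σy)/n = 2131 − 2048.95 = 82.05
Syy = Σy² − (Σy)²/n = 1297.25 − 1135.26125 = 161.98875
r = Sxy/√(Sxx·Syy) = 82.05/√(6803.5275) = 82.05/82.483498 = 0.994744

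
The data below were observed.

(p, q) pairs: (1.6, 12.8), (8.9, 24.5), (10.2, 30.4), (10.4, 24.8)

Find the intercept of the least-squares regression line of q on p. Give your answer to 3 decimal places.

n = 4, Σx = 31.1, Σy = 92.5, Σxy = 806.53, Σx² = 293.97
Sxx = Σx² − (Σx)²/n = 293.97 − 241.8025 = 52.1675
Sxy = Σxy − (Σx)(Σy)/n = 806.53 − 719.1875 = 87.3425
b = Sxy/Sxx = 87.3425/52.1675 = 1.674270
a = ȳ − b·x̄ = 23.125 − 1.674270·7.775 = 10.107548

10.108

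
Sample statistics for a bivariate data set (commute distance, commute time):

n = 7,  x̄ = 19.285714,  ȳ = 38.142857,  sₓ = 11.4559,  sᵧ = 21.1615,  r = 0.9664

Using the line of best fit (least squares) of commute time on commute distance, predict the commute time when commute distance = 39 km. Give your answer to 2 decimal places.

b = r · sᵧ/sₓ = 0.9664 · 21.1615/11.4559 = 1.785148
a = ȳ − b·x̄ = 38.142857 − 1.785148·19.285714 = 3.715009
ŷ(39) = a + b·39 = 3.715009 + 1.785148·39 = 73.335769

73.34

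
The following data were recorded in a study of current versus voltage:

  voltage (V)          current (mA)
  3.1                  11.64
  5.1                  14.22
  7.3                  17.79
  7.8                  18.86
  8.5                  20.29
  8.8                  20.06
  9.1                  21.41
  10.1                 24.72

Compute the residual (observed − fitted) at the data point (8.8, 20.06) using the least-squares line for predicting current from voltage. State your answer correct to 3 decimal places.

n = 8, Σx = 59.8, Σy = 148.99, Σxy = 1179.077, Σx² = 484.26
Sxx = Σx² − (Σx)²/n = 484.26 − 447.005 = 37.255
Sxy = Σxy − (Σx)(Σy)/n = 1179.077 − 1113.70025 = 65.37675
b = Sxy/Sxx = 65.37675/37.255 = 1.754845
a = ȳ − b·x̄ = 18.62375 − 1.754845·7.475 = 5.506284
ŷ(8.8) = 5.506284 + 1.754845·8.8 = 20.948920
residual = y − ŷ = 20.06 − 20.948920 = -0.888920

-0.889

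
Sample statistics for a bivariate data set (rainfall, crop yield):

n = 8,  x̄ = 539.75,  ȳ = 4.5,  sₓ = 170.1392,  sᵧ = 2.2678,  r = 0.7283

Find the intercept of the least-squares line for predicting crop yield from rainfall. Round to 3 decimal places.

-0.740

b = r · sᵧ/sₓ = 0.7283 · 2.2678/170.1392 = 0.009708
a = ȳ − b·x̄ = 4.5 − 0.009708·539.75 = -0.739663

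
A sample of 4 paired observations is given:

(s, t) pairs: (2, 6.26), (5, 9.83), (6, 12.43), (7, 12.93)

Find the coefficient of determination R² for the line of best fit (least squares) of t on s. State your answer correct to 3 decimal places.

n = 4, Σx = 20, Σy = 41.45, Σxy = 226.76, Σx² = 114, Σy² = 457.5063
Sxx = Σx² − (Σx)²/n = 114 − 100 = 14
Sxy = Σxy − (Σx)(Σy)/n = 226.76 − 207.25 = 19.51
Syy = Σy² − (Σy)²/n = 457.5063 − 429.525625 = 27.980675
R² = Sxy²/(Sxx·Syy) = (19.51)²/(14·27.980675) = 0.971691

0.972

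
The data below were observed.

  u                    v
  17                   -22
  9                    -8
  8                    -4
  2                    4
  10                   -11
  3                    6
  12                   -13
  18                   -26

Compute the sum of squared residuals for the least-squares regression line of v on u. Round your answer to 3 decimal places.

15.105

n = 8, Σx = 79, Σy = -74, Σxy = -1186, Σx² = 1015, Σy² = 1582
Sxx = Σx² − (Σx)²/n = 1015 − 780.125 = 234.875
Sxy = Σxy − (Σx)(Σy)/n = -1186 − (-730.75) = -455.25
Syy = Σy² − (Σy)²/n = 1582 − 684.5 = 897.5
b = Sxy/Sxx = -455.25/234.875 = -1.938265
SSE = Syy − b·Sxy = 897.5 − (-1.938265)·(-455.25) = 15.104843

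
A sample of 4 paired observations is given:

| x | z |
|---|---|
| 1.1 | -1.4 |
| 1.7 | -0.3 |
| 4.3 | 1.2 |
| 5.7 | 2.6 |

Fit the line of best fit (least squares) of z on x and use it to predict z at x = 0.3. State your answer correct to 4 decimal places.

-1.7773

n = 4, Σx = 12.8, Σy = 2.1, Σxy = 17.93, Σx² = 55.08
Sxx = Σx² − (Σx)²/n = 55.08 − 40.96 = 14.12
Sxy = Σxy − (Σx)(Σy)/n = 17.93 − 6.72 = 11.21
b = Sxy/Sxx = 11.21/14.12 = 0.793909
a = ȳ − b·x̄ = 0.525 − 0.793909·3.2 = -2.015510
ŷ(0.3) = a + b·0.3 = -2.015510 + 0.793909·0.3 = -1.777337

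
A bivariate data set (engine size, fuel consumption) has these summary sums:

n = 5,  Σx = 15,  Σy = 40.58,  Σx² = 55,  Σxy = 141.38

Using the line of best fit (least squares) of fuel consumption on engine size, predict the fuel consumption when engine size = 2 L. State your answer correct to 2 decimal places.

6.15

Sxx = Σx² − (Σx)²/n = 55 − 45 = 10
Sxy = Σxy − (Σx)(Σy)/n = 141.38 − 121.74 = 19.64
b = Sxy/Sxx = 19.64/10 = 1.964
a = ȳ − b·x̄ = 8.116 − 1.964·3 = 2.224
ŷ(2) = a + b·2 = 2.224 + 1.964·2 = 6.152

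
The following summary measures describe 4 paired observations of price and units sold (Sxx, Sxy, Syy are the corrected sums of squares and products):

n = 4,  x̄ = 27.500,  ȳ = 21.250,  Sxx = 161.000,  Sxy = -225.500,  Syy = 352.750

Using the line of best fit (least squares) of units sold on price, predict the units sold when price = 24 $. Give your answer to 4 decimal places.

b = Sxy/Sxx = -225.5/161 = -1.400621
a = ȳ − b·x̄ = 21.25 − (-1.400621)·27.5 = 59.767081
ŷ(24) = a + b·24 = 59.767081 + (-1.400621)·24 = 26.152174

26.1522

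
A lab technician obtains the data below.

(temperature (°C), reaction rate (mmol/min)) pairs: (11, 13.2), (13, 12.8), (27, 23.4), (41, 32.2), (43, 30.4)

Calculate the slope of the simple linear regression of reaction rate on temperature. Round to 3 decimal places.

n = 5, Σx = 135, Σy = 112, Σxy = 3570.8, Σx² = 4549
Sxx = Σx² − (Σx)²/n = 4549 − 3645 = 904
Sxy = Σxy − (Σx)(Σy)/n = 3570.8 − 3024 = 546.8
b = Sxy/Sxx = 546.8/904 = 0.604867

0.605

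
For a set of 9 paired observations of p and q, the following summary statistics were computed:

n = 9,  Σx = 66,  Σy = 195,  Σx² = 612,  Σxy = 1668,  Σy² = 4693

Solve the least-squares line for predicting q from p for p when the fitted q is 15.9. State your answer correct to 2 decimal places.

4.23

Sxx = Σx² − (Σx)²/n = 612 − 484 = 128
Sxy = Σxy − (Σx)(Σy)/n = 1668 − 1430 = 238
b = Sxy/Sxx = 238/128 = 1.859375
a = ȳ − b·x̄ = 21.666667 − 1.859375·7.333333 = 8.03125
Set a + b·x = 15.9: x = (15.9 − 8.03125) / 1.859375 = 4.231933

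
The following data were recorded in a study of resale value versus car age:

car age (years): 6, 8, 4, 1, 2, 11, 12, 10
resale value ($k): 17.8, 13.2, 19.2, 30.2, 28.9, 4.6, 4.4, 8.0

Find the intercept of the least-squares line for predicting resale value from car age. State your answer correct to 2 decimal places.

32.01

n = 8, Σx = 54, Σy = 126.3, Σxy = 560.6, Σx² = 486
Sxx = Σx² − (Σx)²/n = 486 − 364.5 = 121.5
Sxy = Σxy − (Σx)(Σy)/n = 560.6 − 852.525 = -291.925
b = Sxy/Sxx = -291.925/121.5 = -2.402675
a = ȳ − b·x̄ = 15.7875 − (-2.402675)·6.75 = 32.005556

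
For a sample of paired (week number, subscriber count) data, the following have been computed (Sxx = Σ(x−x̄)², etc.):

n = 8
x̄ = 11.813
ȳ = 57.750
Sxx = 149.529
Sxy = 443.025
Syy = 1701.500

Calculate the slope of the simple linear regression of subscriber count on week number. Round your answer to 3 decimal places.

2.963

b = Sxy/Sxx = 443.025/149.529 = 2.962803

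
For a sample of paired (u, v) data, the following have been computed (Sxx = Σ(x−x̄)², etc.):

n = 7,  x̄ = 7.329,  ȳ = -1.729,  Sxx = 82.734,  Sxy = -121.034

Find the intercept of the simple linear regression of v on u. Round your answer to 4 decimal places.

8.9928

b = Sxy/Sxx = -121.034/82.734 = -1.462929
a = ȳ − b·x̄ = -1.729 − (-1.462929)·7.329 = 8.992809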